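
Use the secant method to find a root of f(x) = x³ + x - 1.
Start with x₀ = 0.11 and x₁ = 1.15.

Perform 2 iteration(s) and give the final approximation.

f(x) = x³ + x - 1
x₀ = 0.11, x₁ = 1.15

Secant formula: x_{n+1} = x_n - f(x_n)(x_n - x_{n-1})/(f(x_n) - f(x_{n-1}))

Iteration 1:
  f(0.110000) = -0.888669
  f(1.150000) = 1.670875
  x_2 = 1.150000 - 1.670875×(1.150000 - 0.110000)/(1.670875 - (-0.888669))
       = 0.471086
Iteration 2:
  f(1.150000) = 1.670875
  f(0.471086) = -0.424369
  x_3 = 0.471086 - (-0.424369)×(0.471086 - 1.150000)/(-0.424369 - 1.670875)
       = 0.608593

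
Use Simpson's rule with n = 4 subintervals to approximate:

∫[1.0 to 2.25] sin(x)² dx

f(x) = sin(x)²
a = 1.0, b = 2.25, n = 4
h = (b - a)/n = 0.312500

Simpson's rule: (h/3)[f(x₀) + 4f(x₁) + 2f(x₂) + ... + f(xₙ)]

x_0 = 1.0000, f(x_0) = 0.708073, coefficient = 1
x_1 = 1.3125, f(x_1) = 0.934754, coefficient = 4
x_2 = 1.6250, f(x_2) = 0.997065, coefficient = 2
x_3 = 1.9375, f(x_3) = 0.871449, coefficient = 4
x_4 = 2.2500, f(x_4) = 0.605398, coefficient = 1

I ≈ (0.312500/3) × 10.532411 = 1.097126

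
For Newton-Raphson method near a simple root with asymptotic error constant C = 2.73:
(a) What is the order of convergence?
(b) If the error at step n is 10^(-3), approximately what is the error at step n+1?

(a) Newton-Raphson has quadratic (order 2) convergence near simple roots.
    This means |e_{n+1}| ≈ C|e_n|².

(b) With |e_n| = 10^(-3) and C = 2.73:
    |e_{n+1}| ≈ 2.73 × (10^(-3))² = 2.73 × 10^(-6)

(a) 2 (quadratic); (b) |e_{n+1}| ≈ 2.730e-06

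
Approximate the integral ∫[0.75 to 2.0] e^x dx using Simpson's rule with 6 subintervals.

f(x) = e^x
a = 0.75, b = 2.0, n = 6
h = (b - a)/n = 0.208333

Simpson's rule: (h/3)[f(x₀) + 4f(x₁) + 2f(x₂) + ... + f(xₙ)]

x_0 = 0.7500, f(x_0) = 2.117000, coefficient = 1
x_1 = 0.9583, f(x_1) = 2.607347, coefficient = 4
x_2 = 1.1667, f(x_2) = 3.211271, coefficient = 2
x_3 = 1.3750, f(x_3) = 3.955077, coefficient = 4
x_4 = 1.5833, f(x_4) = 4.871166, coefficient = 2
x_5 = 1.7917, f(x_5) = 5.999443, coefficient = 4
x_6 = 2.0000, f(x_6) = 7.389056, coefficient = 1

I ≈ (0.208333/3) × 75.918398 = 5.272111
Exact value: 5.272056
Error: 0.000055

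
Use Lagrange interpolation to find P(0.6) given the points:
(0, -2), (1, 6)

Lagrange interpolation formula:
P(x) = Σ yᵢ × Lᵢ(x)
where Lᵢ(x) = Π_{j≠i} (x - xⱼ)/(xᵢ - xⱼ)

L_0(0.6) = (0.6 - 1)/(0 - 1) = 0.400000
L_1(0.6) = (0.6 - 0)/(1 - 0) = 0.600000

P(0.6) = (-2)×L_0(0.6) + 6×L_1(0.6)
P(0.6) = 2.800000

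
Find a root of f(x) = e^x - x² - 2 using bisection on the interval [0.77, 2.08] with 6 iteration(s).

f(x) = e^x - x² - 2
Initial interval: [0.77, 2.08]

Iteration 1:
  c_1 = (0.770000 + 2.080000)/2 = 1.425000
  f(c_1) = f(1.425000) = 0.127233
  f(a) × f(c) < 0, new interval: [0.770000, 1.425000]
Iteration 2:
  c_2 = (0.770000 + 1.425000)/2 = 1.097500
  f(c_2) = f(1.097500) = -0.207841
  f(a) × f(c) ≥ 0, new interval: [1.097500, 1.425000]
Iteration 3:
  c_3 = (1.097500 + 1.425000)/2 = 1.261250
  f(c_3) = f(1.261250) = -0.060921
  f(a) × f(c) ≥ 0, new interval: [1.261250, 1.425000]
Iteration 4:
  c_4 = (1.261250 + 1.425000)/2 = 1.343125
  f(c_4) = f(1.343125) = 0.027012
  f(a) × f(c) < 0, new interval: [1.261250, 1.343125]
Iteration 5:
  c_5 = (1.261250 + 1.343125)/2 = 1.302188
  f(c_5) = f(1.302188) = -0.018360
  f(a) × f(c) ≥ 0, new interval: [1.302188, 1.343125]
Iteration 6:
  c_6 = (1.302188 + 1.343125)/2 = 1.322656
  f(c_6) = f(1.322656) = 0.003959
  f(a) × f(c) < 0, new interval: [1.302188, 1.322656]

After 6 iteration(s), the approximation is c_6 = 1.322656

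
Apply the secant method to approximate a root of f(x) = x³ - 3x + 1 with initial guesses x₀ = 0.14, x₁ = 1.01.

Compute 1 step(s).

f(x) = x³ - 3x + 1
x₀ = 0.14, x₁ = 1.01

Secant formula: x_{n+1} = x_n - f(x_n)(x_n - x_{n-1})/(f(x_n) - f(x_{n-1}))

Iteration 1:
  f(0.140000) = 0.582744
  f(1.010000) = -0.999699
  x_2 = 1.010000 - (-0.999699)×(1.010000 - 0.140000)/(-0.999699 - 0.582744)
       = 0.460383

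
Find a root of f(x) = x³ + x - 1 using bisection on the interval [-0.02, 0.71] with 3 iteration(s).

f(x) = x³ + x - 1
Initial interval: [-0.02, 0.71]

Iteration 1:
  c_1 = (-0.020000 + 0.710000)/2 = 0.345000
  f(c_1) = f(0.345000) = -0.613936
  f(a) × f(c) ≥ 0, new interval: [0.345000, 0.710000]
Iteration 2:
  c_2 = (0.345000 + 0.710000)/2 = 0.527500
  f(c_2) = f(0.527500) = -0.325720
  f(a) × f(c) ≥ 0, new interval: [0.527500, 0.710000]
Iteration 3:
  c_3 = (0.527500 + 0.710000)/2 = 0.618750
  f(c_3) = f(0.618750) = -0.144361
  f(a) × f(c) ≥ 0, new interval: [0.618750, 0.710000]

After 3 iteration(s), the approximation is c_3 = 0.618750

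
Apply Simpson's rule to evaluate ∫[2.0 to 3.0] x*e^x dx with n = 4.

f(x) = x*e^x
a = 2.0, b = 3.0, n = 4
h = (b - a)/n = 0.250000

Simpson's rule: (h/3)[f(x₀) + 4f(x₁) + 2f(x₂) + ... + f(xₙ)]

x_0 = 2.0000, f(x_0) = 14.778112, coefficient = 1
x_1 = 2.2500, f(x_1) = 21.347406, coefficient = 4
x_2 = 2.5000, f(x_2) = 30.456235, coefficient = 2
x_3 = 2.7500, f(x_3) = 43.017238, coefficient = 4
x_4 = 3.0000, f(x_4) = 60.256611, coefficient = 1

I ≈ (0.250000/3) × 393.405766 = 32.783814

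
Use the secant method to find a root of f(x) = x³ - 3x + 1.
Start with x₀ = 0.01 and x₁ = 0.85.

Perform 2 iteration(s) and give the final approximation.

f(x) = x³ - 3x + 1
x₀ = 0.01, x₁ = 0.85

Secant formula: x_{n+1} = x_n - f(x_n)(x_n - x_{n-1})/(f(x_n) - f(x_{n-1}))

Iteration 1:
  f(0.010000) = 0.970001
  f(0.850000) = -0.935875
  x_2 = 0.850000 - (-0.935875)×(0.850000 - 0.010000)/(-0.935875 - 0.970001)
       = 0.437520
Iteration 2:
  f(0.850000) = -0.935875
  f(0.437520) = -0.228809
  x_3 = 0.437520 - (-0.228809)×(0.437520 - 0.850000)/(-0.228809 - (-0.935875))
       = 0.304040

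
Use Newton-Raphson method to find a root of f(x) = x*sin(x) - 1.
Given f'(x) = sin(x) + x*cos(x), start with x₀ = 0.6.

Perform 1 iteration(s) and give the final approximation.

f(x) = x*sin(x) - 1
f'(x) = sin(x) + x*cos(x)
x₀ = 0.6

Newton-Raphson formula: x_{n+1} = x_n - f(x_n)/f'(x_n)

Iteration 1:
  f(0.600000) = -0.661215
  f'(0.600000) = 1.059844
  x_1 = 0.600000 - (-0.661215)/1.059844 = 1.223879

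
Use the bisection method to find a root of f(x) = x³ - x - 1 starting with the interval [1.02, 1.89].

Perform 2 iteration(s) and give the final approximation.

f(x) = x³ - x - 1
Initial interval: [1.02, 1.89]

Iteration 1:
  c_1 = (1.020000 + 1.890000)/2 = 1.455000
  f(c_1) = f(1.455000) = 0.625271
  f(a) × f(c) < 0, new interval: [1.020000, 1.455000]
Iteration 2:
  c_2 = (1.020000 + 1.455000)/2 = 1.237500
  f(c_2) = f(1.237500) = -0.342385
  f(a) × f(c) ≥ 0, new interval: [1.237500, 1.455000]

After 2 iteration(s), the approximation is c_2 = 1.237500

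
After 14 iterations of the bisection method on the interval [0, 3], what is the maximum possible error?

Bisection error bound: |error| ≤ (b-a)/2^n
|error| ≤ (3 - 0)/2^14 = 3/2^14
|error| ≤ 0.0001831055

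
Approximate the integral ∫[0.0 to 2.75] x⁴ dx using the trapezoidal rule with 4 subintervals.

f(x) = x⁴
a = 0.0, b = 2.75, n = 4
h = (b - a)/n = 0.687500

Trapezoidal rule: (h/2)[f(x₀) + 2f(x₁) + 2f(x₂) + ... + f(xₙ)]

x_0 = 0.0000, f(x_0) = 0.000000, coefficient = 1
x_1 = 0.6875, f(x_1) = 0.223404, coefficient = 2
x_2 = 1.3750, f(x_2) = 3.574463, coefficient = 2
x_3 = 2.0625, f(x_3) = 18.095718, coefficient = 2
x_4 = 2.7500, f(x_4) = 57.191406, coefficient = 1

I ≈ (0.687500/2) × 100.978577 = 34.711386
Exact value: 31.455273
Error: 3.256112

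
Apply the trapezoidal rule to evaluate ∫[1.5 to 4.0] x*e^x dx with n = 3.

f(x) = x*e^x
a = 1.5, b = 4.0, n = 3
h = (b - a)/n = 0.833333

Trapezoidal rule: (h/2)[f(x₀) + 2f(x₁) + 2f(x₂) + ... + f(xₙ)]

x_0 = 1.5000, f(x_0) = 6.722534, coefficient = 1
x_1 = 2.3333, f(x_1) = 24.061937, coefficient = 2
x_2 = 3.1667, f(x_2) = 75.139484, coefficient = 2
x_3 = 4.0000, f(x_3) = 218.392600, coefficient = 1

I ≈ (0.833333/2) × 423.517975 = 176.465823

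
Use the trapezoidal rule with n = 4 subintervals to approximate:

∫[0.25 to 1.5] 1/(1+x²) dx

f(x) = 1/(1+x²)
a = 0.25, b = 1.5, n = 4
h = (b - a)/n = 0.312500

Trapezoidal rule: (h/2)[f(x₀) + 2f(x₁) + 2f(x₂) + ... + f(xₙ)]

x_0 = 0.2500, f(x_0) = 0.941176, coefficient = 1
x_1 = 0.5625, f(x_1) = 0.759644, coefficient = 2
x_2 = 0.8750, f(x_2) = 0.566372, coefficient = 2
x_3 = 1.1875, f(x_3) = 0.414911, coefficient = 2
x_4 = 1.5000, f(x_4) = 0.307692, coefficient = 1

I ≈ (0.312500/2) × 4.730722 = 0.739175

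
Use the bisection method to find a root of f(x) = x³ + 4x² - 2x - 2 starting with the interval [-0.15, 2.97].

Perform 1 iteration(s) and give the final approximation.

f(x) = x³ + 4x² - 2x - 2
Initial interval: [-0.15, 2.97]

Iteration 1:
  c_1 = (-0.150000 + 2.970000)/2 = 1.410000
  f(c_1) = f(1.410000) = 5.935621
  f(a) × f(c) < 0, new interval: [-0.150000, 1.410000]

After 1 iteration(s), the approximation is c_1 = 1.410000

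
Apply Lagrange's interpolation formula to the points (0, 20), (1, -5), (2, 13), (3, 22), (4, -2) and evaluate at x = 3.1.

Lagrange interpolation formula:
P(x) = Σ yᵢ × Lᵢ(x)
where Lᵢ(x) = Π_{j≠i} (x - xⱼ)/(xᵢ - xⱼ)

L_0(3.1) = (3.1 - 1)/(0 - 1) × (3.1 - 2)/(0 - 2) × (3.1 - 3)/(0 - 3) × (3.1 - 4)/(0 - 4) = -0.008663
L_1(3.1) = (3.1 - 0)/(1 - 0) × (3.1 - 2)/(1 - 2) × (3.1 - 3)/(1 - 3) × (3.1 - 4)/(1 - 4) = 0.051150
L_2(3.1) = (3.1 - 0)/(2 - 0) × (3.1 - 1)/(2 - 1) × (3.1 - 3)/(2 - 3) × (3.1 - 4)/(2 - 4) = -0.146475
L_3(3.1) = (3.1 - 0)/(3 - 0) × (3.1 - 1)/(3 - 1) × (3.1 - 2)/(3 - 2) × (3.1 - 4)/(3 - 4) = 1.074150
L_4(3.1) = (3.1 - 0)/(4 - 0) × (3.1 - 1)/(4 - 1) × (3.1 - 2)/(4 - 2) × (3.1 - 3)/(4 - 3) = 0.029838

P(3.1) = 20×L_0(3.1) + (-5)×L_1(3.1) + 13×L_2(3.1) + 22×L_3(3.1) + (-2)×L_4(3.1)
P(3.1) = 21.238450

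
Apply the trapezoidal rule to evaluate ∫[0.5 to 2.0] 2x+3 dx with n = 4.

f(x) = 2x+3
a = 0.5, b = 2.0, n = 4
h = (b - a)/n = 0.375000

Trapezoidal rule: (h/2)[f(x₀) + 2f(x₁) + 2f(x₂) + ... + f(xₙ)]

x_0 = 0.5000, f(x_0) = 4.000000, coefficient = 1
x_1 = 0.8750, f(x_1) = 4.750000, coefficient = 2
x_2 = 1.2500, f(x_2) = 5.500000, coefficient = 2
x_3 = 1.6250, f(x_3) = 6.250000, coefficient = 2
x_4 = 2.0000, f(x_4) = 7.000000, coefficient = 1

I ≈ (0.375000/2) × 44.000000 = 8.250000
Exact value: 8.250000
Error: 0.000000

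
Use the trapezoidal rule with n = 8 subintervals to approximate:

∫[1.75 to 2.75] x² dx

f(x) = x²
a = 1.75, b = 2.75, n = 8
h = (b - a)/n = 0.125000

Trapezoidal rule: (h/2)[f(x₀) + 2f(x₁) + 2f(x₂) + ... + f(xₙ)]

x_0 = 1.7500, f(x_0) = 3.062500, coefficient = 1
x_1 = 1.8750, f(x_1) = 3.515625, coefficient = 2
x_2 = 2.0000, f(x_2) = 4.000000, coefficient = 2
x_3 = 2.1250, f(x_3) = 4.515625, coefficient = 2
x_4 = 2.2500, f(x_4) = 5.062500, coefficient = 2
x_5 = 2.3750, f(x_5) = 5.640625, coefficient = 2
x_6 = 2.5000, f(x_6) = 6.250000, coefficient = 2
x_7 = 2.6250, f(x_7) = 6.890625, coefficient = 2
x_8 = 2.7500, f(x_8) = 7.562500, coefficient = 1

I ≈ (0.125000/2) × 82.375000 = 5.148438
Exact value: 5.145833
Error: 0.002604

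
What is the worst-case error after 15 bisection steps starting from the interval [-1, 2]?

Bisection error bound: |error| ≤ (b-a)/2^n
|error| ≤ (2 - (-1))/2^15 = 3/2^15
|error| ≤ 0.0000915527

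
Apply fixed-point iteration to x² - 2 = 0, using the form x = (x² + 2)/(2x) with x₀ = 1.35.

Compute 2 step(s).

Equation: x² - 2 = 0
Fixed-point form: x = (x² + 2)/(2x)
x₀ = 1.35

x_1 = g(1.350000) = 1.415741
x_2 = g(1.415741) = 1.414214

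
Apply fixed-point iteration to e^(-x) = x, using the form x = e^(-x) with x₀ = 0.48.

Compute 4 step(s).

Equation: e^(-x) = x
Fixed-point form: x = e^(-x)
x₀ = 0.48

x_1 = g(0.480000) = 0.618783
x_2 = g(0.618783) = 0.538599
x_3 = g(0.538599) = 0.583565
x_4 = g(0.583565) = 0.557906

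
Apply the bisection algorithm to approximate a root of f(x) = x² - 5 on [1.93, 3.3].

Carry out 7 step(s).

f(x) = x² - 5
Initial interval: [1.93, 3.3]

Iteration 1:
  c_1 = (1.930000 + 3.300000)/2 = 2.615000
  f(c_1) = f(2.615000) = 1.838225
  f(a) × f(c) < 0, new interval: [1.930000, 2.615000]
Iteration 2:
  c_2 = (1.930000 + 2.615000)/2 = 2.272500
  f(c_2) = f(2.272500) = 0.164256
  f(a) × f(c) < 0, new interval: [1.930000, 2.272500]
Iteration 3:
  c_3 = (1.930000 + 2.272500)/2 = 2.101250
  f(c_3) = f(2.101250) = -0.584748
  f(a) × f(c) ≥ 0, new interval: [2.101250, 2.272500]
Iteration 4:
  c_4 = (2.101250 + 2.272500)/2 = 2.186875
  f(c_4) = f(2.186875) = -0.217578
  f(a) × f(c) ≥ 0, new interval: [2.186875, 2.272500]
Iteration 5:
  c_5 = (2.186875 + 2.272500)/2 = 2.229687
  f(c_5) = f(2.229687) = -0.028494
  f(a) × f(c) ≥ 0, new interval: [2.229687, 2.272500]
Iteration 6:
  c_6 = (2.229687 + 2.272500)/2 = 2.251094
  f(c_6) = f(2.251094) = 0.067423
  f(a) × f(c) < 0, new interval: [2.229687, 2.251094]
Iteration 7:
  c_7 = (2.229687 + 2.251094)/2 = 2.240391
  f(c_7) = f(2.240391) = 0.019350
  f(a) × f(c) < 0, new interval: [2.229687, 2.240391]

After 7 iteration(s), the approximation is c_7 = 2.240391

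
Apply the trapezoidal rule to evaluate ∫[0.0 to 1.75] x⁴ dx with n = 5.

f(x) = x⁴
a = 0.0, b = 1.75, n = 5
h = (b - a)/n = 0.350000

Trapezoidal rule: (h/2)[f(x₀) + 2f(x₁) + 2f(x₂) + ... + f(xₙ)]

x_0 = 0.0000, f(x_0) = 0.000000, coefficient = 1
x_1 = 0.3500, f(x_1) = 0.015006, coefficient = 2
x_2 = 0.7000, f(x_2) = 0.240100, coefficient = 2
x_3 = 1.0500, f(x_3) = 1.215506, coefficient = 2
x_4 = 1.4000, f(x_4) = 3.841600, coefficient = 2
x_5 = 1.7500, f(x_5) = 9.378906, coefficient = 1

I ≈ (0.350000/2) × 20.003331 = 3.500583
Exact value: 3.282617
Error: 0.217966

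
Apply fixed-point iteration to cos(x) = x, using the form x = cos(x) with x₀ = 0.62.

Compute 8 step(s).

Equation: cos(x) = x
Fixed-point form: x = cos(x)
x₀ = 0.62

x_1 = g(0.620000) = 0.813878
x_2 = g(0.813878) = 0.686684
x_3 = g(0.686684) = 0.773352
x_4 = g(0.773352) = 0.715573
x_5 = g(0.715573) = 0.754718
x_6 = g(0.754718) = 0.728465
x_7 = g(0.728465) = 0.746197
x_8 = g(0.746197) = 0.734276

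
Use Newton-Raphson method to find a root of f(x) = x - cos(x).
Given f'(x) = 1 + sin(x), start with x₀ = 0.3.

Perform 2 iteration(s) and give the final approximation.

f(x) = x - cos(x)
f'(x) = 1 + sin(x)
x₀ = 0.3

Newton-Raphson formula: x_{n+1} = x_n - f(x_n)/f'(x_n)

Iteration 1:
  f(0.300000) = -0.655336
  f'(0.300000) = 1.295520
  x_1 = 0.300000 - (-0.655336)/1.295520 = 0.805848
Iteration 2:
  f(0.805848) = 0.113349
  f'(0.805848) = 1.721418
  x_2 = 0.805848 - 0.113349/1.721418 = 0.740002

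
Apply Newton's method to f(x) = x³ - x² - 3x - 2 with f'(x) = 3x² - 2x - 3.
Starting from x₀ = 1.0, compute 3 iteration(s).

f(x) = x³ - x² - 3x - 2
f'(x) = 3x² - 2x - 3
x₀ = 1.0

Newton-Raphson formula: x_{n+1} = x_n - f(x_n)/f'(x_n)

Iteration 1:
  f(1.000000) = -5.000000
  f'(1.000000) = -2.000000
  x_1 = 1.000000 - (-5.000000)/(-2.000000) = -1.500000
Iteration 2:
  f(-1.500000) = -3.125000
  f'(-1.500000) = 6.750000
  x_2 = -1.500000 - (-3.125000)/6.750000 = -1.037037
Iteration 3:
  f(-1.037037) = -1.079612
  f'(-1.037037) = 2.300412
  x_3 = -1.037037 - (-1.079612)/2.300412 = -0.567725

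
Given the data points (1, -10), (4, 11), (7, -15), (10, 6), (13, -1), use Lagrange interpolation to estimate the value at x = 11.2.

Lagrange interpolation formula:
P(x) = Σ yᵢ × Lᵢ(x)
where Lᵢ(x) = Π_{j≠i} (x - xⱼ)/(xᵢ - xⱼ)

L_0(11.2) = (11.2 - 4)/(1 - 4) × (11.2 - 7)/(1 - 7) × (11.2 - 10)/(1 - 10) × (11.2 - 13)/(1 - 13) = -0.033600
L_1(11.2) = (11.2 - 1)/(4 - 1) × (11.2 - 7)/(4 - 7) × (11.2 - 10)/(4 - 10) × (11.2 - 13)/(4 - 13) = 0.190400
L_2(11.2) = (11.2 - 1)/(7 - 1) × (11.2 - 4)/(7 - 4) × (11.2 - 10)/(7 - 10) × (11.2 - 13)/(7 - 13) = -0.489600
L_3(11.2) = (11.2 - 1)/(10 - 1) × (11.2 - 4)/(10 - 4) × (11.2 - 7)/(10 - 7) × (11.2 - 13)/(10 - 13) = 1.142400
L_4(11.2) = (11.2 - 1)/(13 - 1) × (11.2 - 4)/(13 - 4) × (11.2 - 7)/(13 - 7) × (11.2 - 10)/(13 - 10) = 0.190400

P(11.2) = (-10)×L_0(11.2) + 11×L_1(11.2) + (-15)×L_2(11.2) + 6×L_3(11.2) + (-1)×L_4(11.2)
P(11.2) = 16.438400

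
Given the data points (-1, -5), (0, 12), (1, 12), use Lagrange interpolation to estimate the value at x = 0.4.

Lagrange interpolation formula:
P(x) = Σ yᵢ × Lᵢ(x)
where Lᵢ(x) = Π_{j≠i} (x - xⱼ)/(xᵢ - xⱼ)

L_0(0.4) = (0.4 - 0)/(-1 - 0) × (0.4 - 1)/(-1 - 1) = -0.120000
L_1(0.4) = (0.4 - (-1))/(0 - (-1)) × (0.4 - 1)/(0 - 1) = 0.840000
L_2(0.4) = (0.4 - (-1))/(1 - (-1)) × (0.4 - 0)/(1 - 0) = 0.280000

P(0.4) = (-5)×L_0(0.4) + 12×L_1(0.4) + 12×L_2(0.4)
P(0.4) = 14.040000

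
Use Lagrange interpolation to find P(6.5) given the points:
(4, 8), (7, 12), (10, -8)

Lagrange interpolation formula:
P(x) = Σ yᵢ × Lᵢ(x)
where Lᵢ(x) = Π_{j≠i} (x - xⱼ)/(xᵢ - xⱼ)

L_0(6.5) = (6.5 - 7)/(4 - 7) × (6.5 - 10)/(4 - 10) = 0.097222
L_1(6.5) = (6.5 - 4)/(7 - 4) × (6.5 - 10)/(7 - 10) = 0.972222
L_2(6.5) = (6.5 - 4)/(10 - 4) × (6.5 - 7)/(10 - 7) = -0.069444

P(6.5) = 8×L_0(6.5) + 12×L_1(6.5) + (-8)×L_2(6.5)
P(6.5) = 13.000000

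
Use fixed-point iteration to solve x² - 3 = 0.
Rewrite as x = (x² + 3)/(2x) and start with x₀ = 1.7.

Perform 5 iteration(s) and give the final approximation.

Equation: x² - 3 = 0
Fixed-point form: x = (x² + 3)/(2x)
x₀ = 1.7

x_1 = g(1.700000) = 1.732353
x_2 = g(1.732353) = 1.732051
x_3 = g(1.732051) = 1.732051
x_4 = g(1.732051) = 1.732051
x_5 = g(1.732051) = 1.732051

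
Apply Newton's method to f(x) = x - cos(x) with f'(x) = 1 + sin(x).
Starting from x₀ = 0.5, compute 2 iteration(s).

f(x) = x - cos(x)
f'(x) = 1 + sin(x)
x₀ = 0.5

Newton-Raphson formula: x_{n+1} = x_n - f(x_n)/f'(x_n)

Iteration 1:
  f(0.500000) = -0.377583
  f'(0.500000) = 1.479426
  x_1 = 0.500000 - (-0.377583)/1.479426 = 0.755222
Iteration 2:
  f(0.755222) = 0.027103
  f'(0.755222) = 1.685451
  x_2 = 0.755222 - 0.027103/1.685451 = 0.739142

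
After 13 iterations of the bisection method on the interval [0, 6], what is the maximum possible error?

Bisection error bound: |error| ≤ (b-a)/2^n
|error| ≤ (6 - 0)/2^13 = 6/2^13
|error| ≤ 0.0007324219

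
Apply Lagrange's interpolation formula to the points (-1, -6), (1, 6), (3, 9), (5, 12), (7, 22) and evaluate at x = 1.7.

Lagrange interpolation formula:
P(x) = Σ yᵢ × Lᵢ(x)
where Lᵢ(x) = Π_{j≠i} (x - xⱼ)/(xᵢ - xⱼ)

L_0(1.7) = (1.7 - 1)/(-1 - 1) × (1.7 - 3)/(-1 - 3) × (1.7 - 5)/(-1 - 5) × (1.7 - 7)/(-1 - 7) = -0.041448
L_1(1.7) = (1.7 - (-1))/(1 - (-1)) × (1.7 - 3)/(1 - 3) × (1.7 - 5)/(1 - 5) × (1.7 - 7)/(1 - 7) = 0.639478
L_2(1.7) = (1.7 - (-1))/(3 - (-1)) × (1.7 - 1)/(3 - 1) × (1.7 - 5)/(3 - 5) × (1.7 - 7)/(3 - 7) = 0.516502
L_3(1.7) = (1.7 - (-1))/(5 - (-1)) × (1.7 - 1)/(5 - 1) × (1.7 - 3)/(5 - 3) × (1.7 - 7)/(5 - 7) = -0.135647
L_4(1.7) = (1.7 - (-1))/(7 - (-1)) × (1.7 - 1)/(7 - 1) × (1.7 - 3)/(7 - 3) × (1.7 - 5)/(7 - 5) = 0.021115

P(1.7) = (-6)×L_0(1.7) + 6×L_1(1.7) + 9×L_2(1.7) + 12×L_3(1.7) + 22×L_4(1.7)
P(1.7) = 7.570833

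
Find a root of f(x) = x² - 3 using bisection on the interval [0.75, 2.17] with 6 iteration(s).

f(x) = x² - 3
Initial interval: [0.75, 2.17]

Iteration 1:
  c_1 = (0.750000 + 2.170000)/2 = 1.460000
  f(c_1) = f(1.460000) = -0.868400
  f(a) × f(c) ≥ 0, new interval: [1.460000, 2.170000]
Iteration 2:
  c_2 = (1.460000 + 2.170000)/2 = 1.815000
  f(c_2) = f(1.815000) = 0.294225
  f(a) × f(c) < 0, new interval: [1.460000, 1.815000]
Iteration 3:
  c_3 = (1.460000 + 1.815000)/2 = 1.637500
  f(c_3) = f(1.637500) = -0.318594
  f(a) × f(c) ≥ 0, new interval: [1.637500, 1.815000]
Iteration 4:
  c_4 = (1.637500 + 1.815000)/2 = 1.726250
  f(c_4) = f(1.726250) = -0.020061
  f(a) × f(c) ≥ 0, new interval: [1.726250, 1.815000]
Iteration 5:
  c_5 = (1.726250 + 1.815000)/2 = 1.770625
  f(c_5) = f(1.770625) = 0.135113
  f(a) × f(c) < 0, new interval: [1.726250, 1.770625]
Iteration 6:
  c_6 = (1.726250 + 1.770625)/2 = 1.748437
  f(c_6) = f(1.748437) = 0.057034
  f(a) × f(c) < 0, new interval: [1.726250, 1.748437]

After 6 iteration(s), the approximation is c_6 = 1.748437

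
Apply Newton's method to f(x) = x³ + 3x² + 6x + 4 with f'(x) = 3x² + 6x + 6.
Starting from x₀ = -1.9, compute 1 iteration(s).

f(x) = x³ + 3x² + 6x + 4
f'(x) = 3x² + 6x + 6
x₀ = -1.9

Newton-Raphson formula: x_{n+1} = x_n - f(x_n)/f'(x_n)

Iteration 1:
  f(-1.900000) = -3.429000
  f'(-1.900000) = 5.430000
  x_1 = -1.900000 - (-3.429000)/5.430000 = -1.268508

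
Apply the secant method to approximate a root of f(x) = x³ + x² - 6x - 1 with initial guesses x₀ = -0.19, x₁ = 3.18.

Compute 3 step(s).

f(x) = x³ + x² - 6x - 1
x₀ = -0.19, x₁ = 3.18

Secant formula: x_{n+1} = x_n - f(x_n)(x_n - x_{n-1})/(f(x_n) - f(x_{n-1}))

Iteration 1:
  f(-0.190000) = 0.169241
  f(3.180000) = 22.189832
  x_2 = 3.180000 - 22.189832×(3.180000 - (-0.190000))/(22.189832 - 0.169241)
       = -0.215900
Iteration 2:
  f(3.180000) = 22.189832
  f(-0.215900) = 0.331952
  x_3 = -0.215900 - 0.331952×(-0.215900 - 3.180000)/(0.331952 - 22.189832)
       = -0.267473
Iteration 3:
  f(-0.215900) = 0.331952
  f(-0.267473) = 0.657246
  x_4 = -0.267473 - 0.657246×(-0.267473 - (-0.215900))/(0.657246 - 0.331952)
       = -0.163272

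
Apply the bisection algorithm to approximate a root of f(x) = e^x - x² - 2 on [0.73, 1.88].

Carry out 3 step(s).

f(x) = e^x - x² - 2
Initial interval: [0.73, 1.88]

Iteration 1:
  c_1 = (0.730000 + 1.880000)/2 = 1.305000
  f(c_1) = f(1.305000) = -0.015336
  f(a) × f(c) ≥ 0, new interval: [1.305000, 1.880000]
Iteration 2:
  c_2 = (1.305000 + 1.880000)/2 = 1.592500
  f(c_2) = f(1.592500) = 0.379967
  f(a) × f(c) < 0, new interval: [1.305000, 1.592500]
Iteration 3:
  c_3 = (1.305000 + 1.592500)/2 = 1.448750
  f(c_3) = f(1.448750) = 0.158912
  f(a) × f(c) < 0, new interval: [1.305000, 1.448750]

After 3 iteration(s), the approximation is c_3 = 1.448750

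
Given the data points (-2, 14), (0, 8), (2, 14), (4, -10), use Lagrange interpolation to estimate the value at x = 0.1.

Lagrange interpolation formula:
P(x) = Σ yᵢ × Lᵢ(x)
where Lᵢ(x) = Π_{j≠i} (x - xⱼ)/(xᵢ - xⱼ)

L_0(0.1) = (0.1 - 0)/(-2 - 0) × (0.1 - 2)/(-2 - 2) × (0.1 - 4)/(-2 - 4) = -0.015438
L_1(0.1) = (0.1 - (-2))/(0 - (-2)) × (0.1 - 2)/(0 - 2) × (0.1 - 4)/(0 - 4) = 0.972562
L_2(0.1) = (0.1 - (-2))/(2 - (-2)) × (0.1 - 0)/(2 - 0) × (0.1 - 4)/(2 - 4) = 0.051188
L_3(0.1) = (0.1 - (-2))/(4 - (-2)) × (0.1 - 0)/(4 - 0) × (0.1 - 2)/(4 - 2) = -0.008313

P(0.1) = 14×L_0(0.1) + 8×L_1(0.1) + 14×L_2(0.1) + (-10)×L_3(0.1)
P(0.1) = 8.364125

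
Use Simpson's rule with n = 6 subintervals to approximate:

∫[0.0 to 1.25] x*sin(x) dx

f(x) = x*sin(x)
a = 0.0, b = 1.25, n = 6
h = (b - a)/n = 0.208333

Simpson's rule: (h/3)[f(x₀) + 4f(x₁) + 2f(x₂) + ... + f(xₙ)]

x_0 = 0.0000, f(x_0) = 0.000000, coefficient = 1
x_1 = 0.2083, f(x_1) = 0.043089, coefficient = 4
x_2 = 0.4167, f(x_2) = 0.168631, coefficient = 2
x_3 = 0.6250, f(x_3) = 0.365686, coefficient = 4
x_4 = 0.8333, f(x_4) = 0.616814, coefficient = 2
x_5 = 1.0417, f(x_5) = 0.899215, coefficient = 4
x_6 = 1.2500, f(x_6) = 1.186231, coefficient = 1

I ≈ (0.208333/3) × 7.989084 = 0.554797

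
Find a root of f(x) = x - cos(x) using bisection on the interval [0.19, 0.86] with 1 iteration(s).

f(x) = x - cos(x)
Initial interval: [0.19, 0.86]

Iteration 1:
  c_1 = (0.190000 + 0.860000)/2 = 0.525000
  f(c_1) = f(0.525000) = -0.340324
  f(a) × f(c) ≥ 0, new interval: [0.525000, 0.860000]

After 1 iteration(s), the approximation is c_1 = 0.525000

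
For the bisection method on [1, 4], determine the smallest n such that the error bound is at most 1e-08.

We need (b-a)/2^n ≤ 1e-08
(4 - 1)/2^n ≤ 1e-08
3/2^n ≤ 1e-08
2^n ≥ 300000000
n ≥ log₂(300000000) = 28.16
n ≥ 29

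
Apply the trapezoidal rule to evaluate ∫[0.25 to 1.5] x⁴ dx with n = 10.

f(x) = x⁴
a = 0.25, b = 1.5, n = 10
h = (b - a)/n = 0.125000

Trapezoidal rule: (h/2)[f(x₀) + 2f(x₁) + 2f(x₂) + ... + f(xₙ)]

x_0 = 0.2500, f(x_0) = 0.003906, coefficient = 1
x_1 = 0.3750, f(x_1) = 0.019775, coefficient = 2
x_2 = 0.5000, f(x_2) = 0.062500, coefficient = 2
x_3 = 0.6250, f(x_3) = 0.152588, coefficient = 2
x_4 = 0.7500, f(x_4) = 0.316406, coefficient = 2
x_5 = 0.8750, f(x_5) = 0.586182, coefficient = 2
x_6 = 1.0000, f(x_6) = 1.000000, coefficient = 2
x_7 = 1.1250, f(x_7) = 1.601807, coefficient = 2
x_8 = 1.2500, f(x_8) = 2.441406, coefficient = 2
x_9 = 1.3750, f(x_9) = 3.574463, coefficient = 2
x_10 = 1.5000, f(x_10) = 5.062500, coefficient = 1

I ≈ (0.125000/2) × 24.576660 = 1.536041
Exact value: 1.518555
Error: 0.017487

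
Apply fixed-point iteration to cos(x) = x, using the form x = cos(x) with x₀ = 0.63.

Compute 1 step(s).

Equation: cos(x) = x
Fixed-point form: x = cos(x)
x₀ = 0.63

x_1 = g(0.630000) = 0.808028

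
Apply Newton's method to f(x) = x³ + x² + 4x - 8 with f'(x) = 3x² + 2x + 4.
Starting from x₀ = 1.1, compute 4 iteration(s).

f(x) = x³ + x² + 4x - 8
f'(x) = 3x² + 2x + 4
x₀ = 1.1

Newton-Raphson formula: x_{n+1} = x_n - f(x_n)/f'(x_n)

Iteration 1:
  f(1.100000) = -1.059000
  f'(1.100000) = 9.830000
  x_1 = 1.100000 - (-1.059000)/9.830000 = 1.207731
Iteration 2:
  f(1.207731) = 0.051156
  f'(1.207731) = 10.791309
  x_2 = 1.207731 - 0.051156/10.791309 = 1.202991
Iteration 3:
  f(1.202991) = 0.000104
  f'(1.202991) = 10.747543
  x_3 = 1.202991 - 0.000104/10.747543 = 1.202981
Iteration 4:
  f(1.202981) = 0.000000
  f'(1.202981) = 10.747454
  x_4 = 1.202981 - 0.000000/10.747454 = 1.202981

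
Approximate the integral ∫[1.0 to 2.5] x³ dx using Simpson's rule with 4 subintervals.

f(x) = x³
a = 1.0, b = 2.5, n = 4
h = (b - a)/n = 0.375000

Simpson's rule: (h/3)[f(x₀) + 4f(x₁) + 2f(x₂) + ... + f(xₙ)]

x_0 = 1.0000, f(x_0) = 1.000000, coefficient = 1
x_1 = 1.3750, f(x_1) = 2.599609, coefficient = 4
x_2 = 1.7500, f(x_2) = 5.359375, coefficient = 2
x_3 = 2.1250, f(x_3) = 9.595703, coefficient = 4
x_4 = 2.5000, f(x_4) = 15.625000, coefficient = 1

I ≈ (0.375000/3) × 76.125000 = 9.515625
Exact value: 9.515625
Error: 0.000000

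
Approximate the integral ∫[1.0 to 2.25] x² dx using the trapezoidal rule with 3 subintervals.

f(x) = x²
a = 1.0, b = 2.25, n = 3
h = (b - a)/n = 0.416667

Trapezoidal rule: (h/2)[f(x₀) + 2f(x₁) + 2f(x₂) + ... + f(xₙ)]

x_0 = 1.0000, f(x_0) = 1.000000, coefficient = 1
x_1 = 1.4167, f(x_1) = 2.006944, coefficient = 2
x_2 = 1.8333, f(x_2) = 3.361111, coefficient = 2
x_3 = 2.2500, f(x_3) = 5.062500, coefficient = 1

I ≈ (0.416667/2) × 16.798611 = 3.499711
Exact value: 3.463542
Error: 0.036169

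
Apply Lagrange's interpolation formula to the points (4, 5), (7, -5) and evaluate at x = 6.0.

Lagrange interpolation formula:
P(x) = Σ yᵢ × Lᵢ(x)
where Lᵢ(x) = Π_{j≠i} (x - xⱼ)/(xᵢ - xⱼ)

L_0(6.0) = (6.0 - 7)/(4 - 7) = 0.333333
L_1(6.0) = (6.0 - 4)/(7 - 4) = 0.666667

P(6.0) = 5×L_0(6.0) + (-5)×L_1(6.0)
P(6.0) = -1.666667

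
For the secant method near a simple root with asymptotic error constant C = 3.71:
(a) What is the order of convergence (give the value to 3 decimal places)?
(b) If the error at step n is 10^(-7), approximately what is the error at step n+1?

(a) Secant method has superlinear convergence with order φ = (1+√5)/2 ≈ 1.618.
    This means |e_{n+1}| ≈ C|e_n|^1.618.

(b) With |e_n| = 10^(-7) and C = 3.71:
    |e_{n+1}| ≈ 3.71 × (10^(-7))^1.618 = 3.71 × 10^(-11.33)

(a) ≈ 1.618 (golden ratio); (b) |e_{n+1}| ≈ 1.750e-11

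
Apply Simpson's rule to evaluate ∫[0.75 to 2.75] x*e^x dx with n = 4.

f(x) = x*e^x
a = 0.75, b = 2.75, n = 4
h = (b - a)/n = 0.500000

Simpson's rule: (h/3)[f(x₀) + 4f(x₁) + 2f(x₂) + ... + f(xₙ)]

x_0 = 0.7500, f(x_0) = 1.587750, coefficient = 1
x_1 = 1.2500, f(x_1) = 4.362929, coefficient = 4
x_2 = 1.7500, f(x_2) = 10.070555, coefficient = 2
x_3 = 2.2500, f(x_3) = 21.347406, coefficient = 4
x_4 = 2.7500, f(x_4) = 43.017238, coefficient = 1

I ≈ (0.500000/3) × 167.587434 = 27.931239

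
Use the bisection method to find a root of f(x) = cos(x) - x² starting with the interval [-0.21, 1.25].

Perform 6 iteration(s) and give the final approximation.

f(x) = cos(x) - x²
Initial interval: [-0.21, 1.25]

Iteration 1:
  c_1 = (-0.210000 + 1.250000)/2 = 0.520000
  f(c_1) = f(0.520000) = 0.597419
  f(a) × f(c) ≥ 0, new interval: [0.520000, 1.250000]
Iteration 2:
  c_2 = (0.520000 + 1.250000)/2 = 0.885000
  f(c_2) = f(0.885000) = -0.149935
  f(a) × f(c) < 0, new interval: [0.520000, 0.885000]
Iteration 3:
  c_3 = (0.520000 + 0.885000)/2 = 0.702500
  f(c_3) = f(0.702500) = 0.269723
  f(a) × f(c) ≥ 0, new interval: [0.702500, 0.885000]
Iteration 4:
  c_4 = (0.702500 + 0.885000)/2 = 0.793750
  f(c_4) = f(0.793750) = 0.071137
  f(a) × f(c) ≥ 0, new interval: [0.793750, 0.885000]
Iteration 5:
  c_5 = (0.793750 + 0.885000)/2 = 0.839375
  f(c_5) = f(0.839375) = -0.036622
  f(a) × f(c) < 0, new interval: [0.793750, 0.839375]
Iteration 6:
  c_6 = (0.793750 + 0.839375)/2 = 0.816562
  f(c_6) = f(0.816562) = 0.017956
  f(a) × f(c) ≥ 0, new interval: [0.816562, 0.839375]

After 6 iteration(s), the approximation is c_6 = 0.816562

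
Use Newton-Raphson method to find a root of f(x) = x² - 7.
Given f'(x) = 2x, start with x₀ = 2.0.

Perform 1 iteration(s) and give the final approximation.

f(x) = x² - 7
f'(x) = 2x
x₀ = 2.0

Newton-Raphson formula: x_{n+1} = x_n - f(x_n)/f'(x_n)

Iteration 1:
  f(2.000000) = -3.000000
  f'(2.000000) = 4.000000
  x_1 = 2.000000 - (-3.000000)/4.000000 = 2.750000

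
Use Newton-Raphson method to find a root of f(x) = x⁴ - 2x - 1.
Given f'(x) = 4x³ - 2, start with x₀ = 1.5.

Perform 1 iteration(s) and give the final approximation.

f(x) = x⁴ - 2x - 1
f'(x) = 4x³ - 2
x₀ = 1.5

Newton-Raphson formula: x_{n+1} = x_n - f(x_n)/f'(x_n)

Iteration 1:
  f(1.500000) = 1.062500
  f'(1.500000) = 11.500000
  x_1 = 1.500000 - 1.062500/11.500000 = 1.407609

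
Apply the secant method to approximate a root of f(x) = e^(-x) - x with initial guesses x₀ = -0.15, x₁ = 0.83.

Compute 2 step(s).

f(x) = e^(-x) - x
x₀ = -0.15, x₁ = 0.83

Secant formula: x_{n+1} = x_n - f(x_n)(x_n - x_{n-1})/(f(x_n) - f(x_{n-1}))

Iteration 1:
  f(-0.150000) = 1.311834
  f(0.830000) = -0.393951
  x_2 = 0.830000 - (-0.393951)×(0.830000 - (-0.150000))/(-0.393951 - 1.311834)
       = 0.603669
Iteration 2:
  f(0.830000) = -0.393951
  f(0.603669) = -0.056868
  x_3 = 0.603669 - (-0.056868)×(0.603669 - 0.830000)/(-0.056868 - (-0.393951))
       = 0.565486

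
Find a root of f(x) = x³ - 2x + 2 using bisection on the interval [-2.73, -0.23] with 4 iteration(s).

f(x) = x³ - 2x + 2
Initial interval: [-2.73, -0.23]

Iteration 1:
  c_1 = (-2.730000 + (-0.230000))/2 = -1.480000
  f(c_1) = f(-1.480000) = 1.718208
  f(a) × f(c) < 0, new interval: [-2.730000, -1.480000]
Iteration 2:
  c_2 = (-2.730000 + (-1.480000))/2 = -2.105000
  f(c_2) = f(-2.105000) = -3.117308
  f(a) × f(c) ≥ 0, new interval: [-2.105000, -1.480000]
Iteration 3:
  c_3 = (-2.105000 + (-1.480000))/2 = -1.792500
  f(c_3) = f(-1.792500) = -0.174403
  f(a) × f(c) ≥ 0, new interval: [-1.792500, -1.480000]
Iteration 4:
  c_4 = (-1.792500 + (-1.480000))/2 = -1.636250
  f(c_4) = f(-1.636250) = 0.891745
  f(a) × f(c) < 0, new interval: [-1.792500, -1.636250]

After 4 iteration(s), the approximation is c_4 = -1.636250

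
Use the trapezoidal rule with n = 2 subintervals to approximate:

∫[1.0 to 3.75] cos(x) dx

f(x) = cos(x)
a = 1.0, b = 3.75, n = 2
h = (b - a)/n = 1.375000

Trapezoidal rule: (h/2)[f(x₀) + 2f(x₁) + 2f(x₂) + ... + f(xₙ)]

x_0 = 1.0000, f(x_0) = 0.540302, coefficient = 1
x_1 = 2.3750, f(x_1) = -0.720278, coefficient = 2
x_2 = 3.7500, f(x_2) = -0.820559, coefficient = 1

I ≈ (1.375000/2) × -1.720814 = -1.183060
Exact value: -1.413032
Error: 0.229973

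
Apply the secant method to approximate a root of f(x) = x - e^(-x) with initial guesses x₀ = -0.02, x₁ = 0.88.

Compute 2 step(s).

f(x) = x - e^(-x)
x₀ = -0.02, x₁ = 0.88

Secant formula: x_{n+1} = x_n - f(x_n)(x_n - x_{n-1})/(f(x_n) - f(x_{n-1}))

Iteration 1:
  f(-0.020000) = -1.040201
  f(0.880000) = 0.465217
  x_2 = 0.880000 - 0.465217×(0.880000 - (-0.020000))/(0.465217 - (-1.040201))
       = 0.601874
Iteration 2:
  f(0.880000) = 0.465217
  f(0.601874) = 0.054091
  x_3 = 0.601874 - 0.054091×(0.601874 - 0.880000)/(0.054091 - 0.465217)
       = 0.565282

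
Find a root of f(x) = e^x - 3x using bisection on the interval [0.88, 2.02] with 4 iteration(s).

f(x) = e^x - 3x
Initial interval: [0.88, 2.02]

Iteration 1:
  c_1 = (0.880000 + 2.020000)/2 = 1.450000
  f(c_1) = f(1.450000) = -0.086885
  f(a) × f(c) ≥ 0, new interval: [1.450000, 2.020000]
Iteration 2:
  c_2 = (1.450000 + 2.020000)/2 = 1.735000
  f(c_2) = f(1.735000) = 0.463928
  f(a) × f(c) < 0, new interval: [1.450000, 1.735000]
Iteration 3:
  c_3 = (1.450000 + 1.735000)/2 = 1.592500
  f(c_3) = f(1.592500) = 0.138524
  f(a) × f(c) < 0, new interval: [1.450000, 1.592500]
Iteration 4:
  c_4 = (1.450000 + 1.592500)/2 = 1.521250
  f(c_4) = f(1.521250) = 0.014194
  f(a) × f(c) < 0, new interval: [1.450000, 1.521250]

After 4 iteration(s), the approximation is c_4 = 1.521250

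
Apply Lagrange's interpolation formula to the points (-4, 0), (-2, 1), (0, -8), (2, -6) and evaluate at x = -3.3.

Lagrange interpolation formula:
P(x) = Σ yᵢ × Lᵢ(x)
where Lᵢ(x) = Π_{j≠i} (x - xⱼ)/(xᵢ - xⱼ)

L_0(-3.3) = (-3.3 - (-2))/(-4 - (-2)) × (-3.3 - 0)/(-4 - 0) × (-3.3 - 2)/(-4 - 2) = 0.473687
L_1(-3.3) = (-3.3 - (-4))/(-2 - (-4)) × (-3.3 - 0)/(-2 - 0) × (-3.3 - 2)/(-2 - 2) = 0.765188
L_2(-3.3) = (-3.3 - (-4))/(0 - (-4)) × (-3.3 - (-2))/(0 - (-2)) × (-3.3 - 2)/(0 - 2) = -0.301438
L_3(-3.3) = (-3.3 - (-4))/(2 - (-4)) × (-3.3 - (-2))/(2 - (-2)) × (-3.3 - 0)/(2 - 0) = 0.062562

P(-3.3) = 0×L_0(-3.3) + 1×L_1(-3.3) + (-8)×L_2(-3.3) + (-6)×L_3(-3.3)
P(-3.3) = 2.801313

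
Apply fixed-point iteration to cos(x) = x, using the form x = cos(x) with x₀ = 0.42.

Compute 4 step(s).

Equation: cos(x) = x
Fixed-point form: x = cos(x)
x₀ = 0.42

x_1 = g(0.420000) = 0.913089
x_2 = g(0.913089) = 0.611304
x_3 = g(0.611304) = 0.818900
x_4 = g(0.818900) = 0.683025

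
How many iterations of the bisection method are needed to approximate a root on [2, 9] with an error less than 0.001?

We need (b-a)/2^n ≤ 0.001
(9 - 2)/2^n ≤ 0.001
7/2^n ≤ 0.001
2^n ≥ 7000
n ≥ log₂(7000) = 12.77
n ≥ 13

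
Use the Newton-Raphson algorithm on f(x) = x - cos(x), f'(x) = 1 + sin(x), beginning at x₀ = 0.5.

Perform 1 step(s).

f(x) = x - cos(x)
f'(x) = 1 + sin(x)
x₀ = 0.5

Newton-Raphson formula: x_{n+1} = x_n - f(x_n)/f'(x_n)

Iteration 1:
  f(0.500000) = -0.377583
  f'(0.500000) = 1.479426
  x_1 = 0.500000 - (-0.377583)/1.479426 = 0.755222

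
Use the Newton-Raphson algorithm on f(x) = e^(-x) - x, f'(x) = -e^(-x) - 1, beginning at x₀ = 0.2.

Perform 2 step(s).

f(x) = e^(-x) - x
f'(x) = -e^(-x) - 1
x₀ = 0.2

Newton-Raphson formula: x_{n+1} = x_n - f(x_n)/f'(x_n)

Iteration 1:
  f(0.200000) = 0.618731
  f'(0.200000) = -1.818731
  x_1 = 0.200000 - 0.618731/(-1.818731) = 0.540199
Iteration 2:
  f(0.540199) = 0.042433
  f'(0.540199) = -1.582632
  x_2 = 0.540199 - 0.042433/(-1.582632) = 0.567011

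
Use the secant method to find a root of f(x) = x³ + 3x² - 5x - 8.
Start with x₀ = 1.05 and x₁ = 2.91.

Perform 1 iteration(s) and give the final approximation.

f(x) = x³ + 3x² - 5x - 8
x₀ = 1.05, x₁ = 2.91

Secant formula: x_{n+1} = x_n - f(x_n)(x_n - x_{n-1})/(f(x_n) - f(x_{n-1}))

Iteration 1:
  f(1.050000) = -8.784875
  f(2.910000) = 27.496471
  x_2 = 2.910000 - 27.496471×(2.910000 - 1.050000)/(27.496471 - (-8.784875))
       = 1.500366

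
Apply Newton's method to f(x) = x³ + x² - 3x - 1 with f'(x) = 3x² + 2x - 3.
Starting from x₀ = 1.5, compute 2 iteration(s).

f(x) = x³ + x² - 3x - 1
f'(x) = 3x² + 2x - 3
x₀ = 1.5

Newton-Raphson formula: x_{n+1} = x_n - f(x_n)/f'(x_n)

Iteration 1:
  f(1.500000) = 0.125000
  f'(1.500000) = 6.750000
  x_1 = 1.500000 - 0.125000/6.750000 = 1.481481
Iteration 2:
  f(1.481481) = 0.001880
  f'(1.481481) = 6.547325
  x_2 = 1.481481 - 0.001880/6.547325 = 1.481194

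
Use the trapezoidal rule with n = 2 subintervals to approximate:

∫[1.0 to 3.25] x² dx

f(x) = x²
a = 1.0, b = 3.25, n = 2
h = (b - a)/n = 1.125000

Trapezoidal rule: (h/2)[f(x₀) + 2f(x₁) + 2f(x₂) + ... + f(xₙ)]

x_0 = 1.0000, f(x_0) = 1.000000, coefficient = 1
x_1 = 2.1250, f(x_1) = 4.515625, coefficient = 2
x_2 = 3.2500, f(x_2) = 10.562500, coefficient = 1

I ≈ (1.125000/2) × 20.593750 = 11.583984
Exact value: 11.109375
Error: 0.474609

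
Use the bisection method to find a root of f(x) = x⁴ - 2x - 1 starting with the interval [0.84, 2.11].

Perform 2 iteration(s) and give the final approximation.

f(x) = x⁴ - 2x - 1
Initial interval: [0.84, 2.11]

Iteration 1:
  c_1 = (0.840000 + 2.110000)/2 = 1.475000
  f(c_1) = f(1.475000) = 0.783344
  f(a) × f(c) < 0, new interval: [0.840000, 1.475000]
Iteration 2:
  c_2 = (0.840000 + 1.475000)/2 = 1.157500
  f(c_2) = f(1.157500) = -1.519919
  f(a) × f(c) ≥ 0, new interval: [1.157500, 1.475000]

After 2 iteration(s), the approximation is c_2 = 1.157500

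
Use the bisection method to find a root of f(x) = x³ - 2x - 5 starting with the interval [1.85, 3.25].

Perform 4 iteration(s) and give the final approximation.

f(x) = x³ - 2x - 5
Initial interval: [1.85, 3.25]

Iteration 1:
  c_1 = (1.850000 + 3.250000)/2 = 2.550000
  f(c_1) = f(2.550000) = 6.481375
  f(a) × f(c) < 0, new interval: [1.850000, 2.550000]
Iteration 2:
  c_2 = (1.850000 + 2.550000)/2 = 2.200000
  f(c_2) = f(2.200000) = 1.248000
  f(a) × f(c) < 0, new interval: [1.850000, 2.200000]
Iteration 3:
  c_3 = (1.850000 + 2.200000)/2 = 2.025000
  f(c_3) = f(2.025000) = -0.746234
  f(a) × f(c) ≥ 0, new interval: [2.025000, 2.200000]
Iteration 4:
  c_4 = (2.025000 + 2.200000)/2 = 2.112500
  f(c_4) = f(2.112500) = 0.202361
  f(a) × f(c) < 0, new interval: [2.025000, 2.112500]

After 4 iteration(s), the approximation is c_4 = 2.112500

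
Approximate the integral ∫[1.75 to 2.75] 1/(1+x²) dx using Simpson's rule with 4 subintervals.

f(x) = 1/(1+x²)
a = 1.75, b = 2.75, n = 4
h = (b - a)/n = 0.250000

Simpson's rule: (h/3)[f(x₀) + 4f(x₁) + 2f(x₂) + ... + f(xₙ)]

x_0 = 1.7500, f(x_0) = 0.246154, coefficient = 1
x_1 = 2.0000, f(x_1) = 0.200000, coefficient = 4
x_2 = 2.2500, f(x_2) = 0.164948, coefficient = 2
x_3 = 2.5000, f(x_3) = 0.137931, coefficient = 4
x_4 = 2.7500, f(x_4) = 0.116788, coefficient = 1

I ≈ (0.250000/3) × 2.044563 = 0.170380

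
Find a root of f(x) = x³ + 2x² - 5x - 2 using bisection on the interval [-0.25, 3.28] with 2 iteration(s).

f(x) = x³ + 2x² - 5x - 2
Initial interval: [-0.25, 3.28]

Iteration 1:
  c_1 = (-0.250000 + 3.280000)/2 = 1.515000
  f(c_1) = f(1.515000) = -1.507284
  f(a) × f(c) ≥ 0, new interval: [1.515000, 3.280000]
Iteration 2:
  c_2 = (1.515000 + 3.280000)/2 = 2.397500
  f(c_2) = f(2.397500) = 11.289357
  f(a) × f(c) < 0, new interval: [1.515000, 2.397500]

After 2 iteration(s), the approximation is c_2 = 2.397500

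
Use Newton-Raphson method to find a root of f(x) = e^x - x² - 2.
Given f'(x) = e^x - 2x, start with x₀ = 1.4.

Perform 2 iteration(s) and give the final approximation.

f(x) = e^x - x² - 2
f'(x) = e^x - 2x
x₀ = 1.4

Newton-Raphson formula: x_{n+1} = x_n - f(x_n)/f'(x_n)

Iteration 1:
  f(1.400000) = 0.095200
  f'(1.400000) = 1.255200
  x_1 = 1.400000 - 0.095200/1.255200 = 1.324156
Iteration 2:
  f(1.324156) = 0.005622
  f'(1.324156) = 1.110699
  x_2 = 1.324156 - 0.005622/1.110699 = 1.319094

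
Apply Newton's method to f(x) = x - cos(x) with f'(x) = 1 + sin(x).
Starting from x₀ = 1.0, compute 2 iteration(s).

f(x) = x - cos(x)
f'(x) = 1 + sin(x)
x₀ = 1.0

Newton-Raphson formula: x_{n+1} = x_n - f(x_n)/f'(x_n)

Iteration 1:
  f(1.000000) = 0.459698
  f'(1.000000) = 1.841471
  x_1 = 1.000000 - 0.459698/1.841471 = 0.750364
Iteration 2:
  f(0.750364) = 0.018923
  f'(0.750364) = 1.681905
  x_2 = 0.750364 - 0.018923/1.681905 = 0.739113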